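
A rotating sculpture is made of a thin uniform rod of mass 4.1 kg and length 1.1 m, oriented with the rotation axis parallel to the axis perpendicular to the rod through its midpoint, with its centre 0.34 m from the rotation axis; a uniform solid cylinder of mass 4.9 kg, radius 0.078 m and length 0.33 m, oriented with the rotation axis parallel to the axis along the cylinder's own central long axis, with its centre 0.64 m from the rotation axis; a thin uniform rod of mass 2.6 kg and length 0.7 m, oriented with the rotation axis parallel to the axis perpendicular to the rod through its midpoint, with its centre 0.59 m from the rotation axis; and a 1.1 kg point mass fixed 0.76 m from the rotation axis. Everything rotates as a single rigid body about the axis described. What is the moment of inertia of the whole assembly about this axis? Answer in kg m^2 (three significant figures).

Thin rod: I_cm = (1/12)ML² = (1/12)(4.1)(1.1)² = 0.41342 kg m^2; centre at d = 0.34 m, so the parallel axis theorem gives I = 0.41342 + (4.1)(0.34)² = 0.88738 kg m^2.
Solid cylinder: I_cm = (1/2)MR² = (1/2)(4.9)(0.078)² = 0.014906 kg m^2; centre at d = 0.64 m, so the parallel axis theorem gives I = 0.014906 + (4.9)(0.64)² = 2.0219 kg m^2.
Thin rod: I_cm = (1/12)ML² = (1/12)(2.6)(0.7)² = 0.10617 kg m^2; centre at d = 0.59 m, so the parallel axis theorem gives I = 0.10617 + (2.6)(0.59)² = 1.0112 kg m^2.
Point mass: I_cm = 0; centre at d = 0.76 m, so the parallel axis theorem gives I = 0 + (1.1)(0.76)² = 0.63536 kg m^2.
Total I = 0.88738 + 2.0219 + 1.0112 + 0.63536 = 4.5559 kg m^2.

4.56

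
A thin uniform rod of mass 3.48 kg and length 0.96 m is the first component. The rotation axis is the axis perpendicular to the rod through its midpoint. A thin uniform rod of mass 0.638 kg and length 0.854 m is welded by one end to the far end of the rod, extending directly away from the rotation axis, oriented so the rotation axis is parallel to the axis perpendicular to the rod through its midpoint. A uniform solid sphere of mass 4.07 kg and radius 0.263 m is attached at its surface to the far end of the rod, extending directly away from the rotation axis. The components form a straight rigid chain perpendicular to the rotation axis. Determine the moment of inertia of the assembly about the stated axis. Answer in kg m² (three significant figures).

Thin rod: I_cm = (1/12)ML² = (1/12)(3.48)(0.96)² = 0.26726 kg m²; axis through the centre, so I = 0.26726 kg m².
Thin rod: I_cm = (1/12)ML² = (1/12)(0.638)(0.854)² = 0.038775 kg m²; centre at d = 0.48 + 0.427 = 0.907 m, so I = I_cm + Md² gives I = 0.038775 + (0.638)(0.907)² = 0.56363 kg m².
Solid sphere: I_cm = (2/5)MR² = (2/5)(4.07)(0.263)² = 0.11261 kg m²; centre at d = 0.48 + 0.427 + 0.427 + 0.263 = 1.597 m, so I = I_cm + Md² gives I = 0.11261 + (4.07)(1.597)² = 10.493 kg m².
Total I = 0.26726 + 0.56363 + 10.493 = 11.324 kg m².

11.3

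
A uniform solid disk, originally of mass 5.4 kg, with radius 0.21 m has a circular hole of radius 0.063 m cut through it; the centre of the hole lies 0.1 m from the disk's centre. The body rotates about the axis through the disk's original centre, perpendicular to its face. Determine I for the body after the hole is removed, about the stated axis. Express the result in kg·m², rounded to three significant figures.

0.113

Unpierced body about its centre: I₀ = (1/2)MR² = (1/2)(5.4)(0.21)² = 0.11907 kg·m².
The removed disk has mass m = M·(r/R)² = (5.4)(0.063/0.21)² = 0.486 kg (same uniform areal density).
Its moment of inertia about the rotation axis (parallel-axis theorem): I_hole = (1/2)mr² + md² = (1/2)(0.486)(0.063)² + (0.486)(0.1)² = 0.0058245 kg·m².
Treating the hole as negative mass, I = I₀ − I_hole = 0.11907 − 0.0058245 = 0.11325 kg·m².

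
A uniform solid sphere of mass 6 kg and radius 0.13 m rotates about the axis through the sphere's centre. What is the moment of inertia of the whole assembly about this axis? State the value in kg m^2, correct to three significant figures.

0.0406

I_cm = (2/5)MR² = (2/5)(6)(0.13)² = 0.04056 kg m^2; axis through the centre, so I = 0.04056 kg m^2.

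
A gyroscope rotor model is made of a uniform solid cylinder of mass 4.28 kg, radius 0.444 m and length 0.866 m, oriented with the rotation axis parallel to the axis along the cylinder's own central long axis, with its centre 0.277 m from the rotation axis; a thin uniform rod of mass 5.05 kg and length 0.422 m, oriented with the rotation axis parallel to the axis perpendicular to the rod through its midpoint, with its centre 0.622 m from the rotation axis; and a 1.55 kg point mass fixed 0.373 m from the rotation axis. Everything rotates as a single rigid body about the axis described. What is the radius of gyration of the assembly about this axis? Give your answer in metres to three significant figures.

Solid cylinder: I_cm = (1/2)MR² = (1/2)(4.28)(0.444)² = 0.42187 kg·m²; centre at d = 0.277 m, so I = I_cm + Md² gives I = 0.42187 + (4.28)(0.277)² = 0.75027 kg·m².
Thin rod: I_cm = (1/12)ML² = (1/12)(5.05)(0.422)² = 0.074944 kg·m²; centre at d = 0.622 m, so I = I_cm + Md² gives I = 0.074944 + (5.05)(0.622)² = 2.0287 kg·m².
Point mass: I_cm = 0; centre at d = 0.373 m, so I = I_cm + Md² gives I = 0 + (1.55)(0.373)² = 0.21565 kg·m².
Total I = 2.9946 kg·m²; total mass M = 10.88 kg.
k = √(I/M) = √(2.9946/10.88) = 0.52463 m.

0.525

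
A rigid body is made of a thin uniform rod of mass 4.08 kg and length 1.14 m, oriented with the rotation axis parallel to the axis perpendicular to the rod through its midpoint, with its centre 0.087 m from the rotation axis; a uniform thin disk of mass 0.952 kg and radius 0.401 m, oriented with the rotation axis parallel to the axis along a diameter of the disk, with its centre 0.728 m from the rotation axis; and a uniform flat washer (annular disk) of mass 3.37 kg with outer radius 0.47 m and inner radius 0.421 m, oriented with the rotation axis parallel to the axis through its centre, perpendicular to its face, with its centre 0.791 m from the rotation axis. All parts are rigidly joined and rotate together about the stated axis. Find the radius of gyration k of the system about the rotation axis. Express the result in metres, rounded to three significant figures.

0.672

Thin rod: I_cm = (1/12)ML² = (1/12)(4.08)(1.14)² = 0.44186 kg m²; centre at d = 0.087 m, so I = I_cm + Md² gives I = 0.44186 + (4.08)(0.087)² = 0.47275 kg m².
Thin disk: I_cm = (1/4)MR² = (1/4)(0.952)(0.401)² = 0.038271 kg m²; centre at d = 0.728 m, so I = I_cm + Md² gives I = 0.038271 + (0.952)(0.728)² = 0.54282 kg m².
Annular disk: I_cm = (1/2)M(R²+r²) = (1/2)(3.37)[(0.47)² + (0.421)²] = 0.67087 kg m²; centre at d = 0.791 m, so I = I_cm + Md² gives I = 0.67087 + (3.37)(0.791)² = 2.7794 kg m².
Total I = 3.795 kg m²; total mass M = 8.402 kg.
k = √(I/M) = √(3.795/8.402) = 0.67207 m.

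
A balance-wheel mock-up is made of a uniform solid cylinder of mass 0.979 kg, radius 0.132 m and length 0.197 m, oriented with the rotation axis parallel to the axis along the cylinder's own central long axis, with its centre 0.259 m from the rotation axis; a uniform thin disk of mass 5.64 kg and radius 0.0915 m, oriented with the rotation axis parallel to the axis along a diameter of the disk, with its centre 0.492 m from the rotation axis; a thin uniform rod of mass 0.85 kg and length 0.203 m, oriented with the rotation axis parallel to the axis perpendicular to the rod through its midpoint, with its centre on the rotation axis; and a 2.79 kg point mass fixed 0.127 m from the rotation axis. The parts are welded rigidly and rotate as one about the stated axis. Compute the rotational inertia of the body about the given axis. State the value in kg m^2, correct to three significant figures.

Solid cylinder: I_cm = (1/2)MR² = (1/2)(0.979)(0.132)² = 0.008529 kg m^2; centre at d = 0.259 m, so the parallel axis theorem gives I = 0.008529 + (0.979)(0.259)² = 0.074201 kg m^2.
Thin disk: I_cm = (1/4)MR² = (1/4)(5.64)(0.0915)² = 0.011805 kg m^2; centre at d = 0.492 m, so the parallel axis theorem gives I = 0.011805 + (5.64)(0.492)² = 1.377 kg m^2.
Thin rod: I_cm = (1/12)ML² = (1/12)(0.85)(0.203)² = 0.002919 kg m^2; axis through the centre, so I = 0.002919 kg m^2.
Point mass: I_cm = 0; centre at d = 0.127 m, so the parallel axis theorem gives I = 0 + (2.79)(0.127)² = 0.045 kg m^2.
Total I = 0.074201 + 1.377 + 0.002919 + 0.045 = 1.4992 kg m^2.

1.50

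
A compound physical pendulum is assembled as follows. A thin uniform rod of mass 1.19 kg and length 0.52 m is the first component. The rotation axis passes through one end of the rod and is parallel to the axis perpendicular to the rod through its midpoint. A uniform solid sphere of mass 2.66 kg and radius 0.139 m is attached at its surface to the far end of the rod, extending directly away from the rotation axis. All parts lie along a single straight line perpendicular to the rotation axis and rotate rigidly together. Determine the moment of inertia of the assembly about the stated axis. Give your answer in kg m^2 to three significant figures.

1.28

Thin rod: I_cm = (1/12)ML² = (1/12)(1.19)(0.52)² = 0.026815 kg m^2; centre at d = 0.26 m, so I = I_cm + Md² gives I = 0.026815 + (1.19)(0.26)² = 0.10726 kg m^2.
Solid sphere: I_cm = (2/5)MR² = (2/5)(2.66)(0.139)² = 0.020558 kg m^2; centre at d = 0.26 + 0.26 + 0.139 = 0.659 m, so I = I_cm + Md² gives I = 0.020558 + (2.66)(0.659)² = 1.1757 kg m^2.
Total I = 0.10726 + 1.1757 = 1.283 kg m^2.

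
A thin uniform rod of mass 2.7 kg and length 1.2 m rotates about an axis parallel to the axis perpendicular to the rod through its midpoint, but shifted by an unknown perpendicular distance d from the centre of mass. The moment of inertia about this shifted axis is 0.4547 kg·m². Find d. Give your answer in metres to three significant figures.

0.220

About the centre-of-mass axis, I_cm = (1/12)ML² = (1/12)(2.7)(1.2)² = 0.324 kg·m².
Parallel axis theorem: I = I_cm + Md², so Md² = 0.4547 − 0.324 = 0.1307 kg·m².
d = √(0.1307 / 2.7) = 0.22002 m.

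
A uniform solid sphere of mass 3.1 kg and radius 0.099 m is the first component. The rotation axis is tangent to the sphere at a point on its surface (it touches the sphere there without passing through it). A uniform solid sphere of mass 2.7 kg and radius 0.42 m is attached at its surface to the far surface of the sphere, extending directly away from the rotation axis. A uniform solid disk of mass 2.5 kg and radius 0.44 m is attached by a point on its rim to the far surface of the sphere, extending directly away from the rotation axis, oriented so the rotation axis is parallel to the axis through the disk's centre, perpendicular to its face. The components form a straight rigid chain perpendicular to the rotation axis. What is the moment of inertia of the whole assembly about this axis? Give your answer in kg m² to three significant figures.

6.97

Solid sphere: I_cm = (2/5)MR² = (2/5)(3.1)(0.099)² = 0.012153 kg m²; centre at d = 0.099 m, so I = I_cm + Md² gives I = 0.012153 + (3.1)(0.099)² = 0.042536 kg m².
Solid sphere: I_cm = (2/5)MR² = (2/5)(2.7)(0.42)² = 0.19051 kg m²; centre at d = 0.099 + 0.099 + 0.42 = 0.618 m, so I = I_cm + Md² gives I = 0.19051 + (2.7)(0.618)² = 1.2217 kg m².
Solid disk: I_cm = (1/2)MR² = (1/2)(2.5)(0.44)² = 0.242 kg m²; centre at d = 0.099 + 0.099 + 0.42 + 0.42 + 0.44 = 1.478 m, so I = I_cm + Md² gives I = 0.242 + (2.5)(1.478)² = 5.7032 kg m².
Total I = 0.042536 + 1.2217 + 5.7032 = 6.9675 kg m².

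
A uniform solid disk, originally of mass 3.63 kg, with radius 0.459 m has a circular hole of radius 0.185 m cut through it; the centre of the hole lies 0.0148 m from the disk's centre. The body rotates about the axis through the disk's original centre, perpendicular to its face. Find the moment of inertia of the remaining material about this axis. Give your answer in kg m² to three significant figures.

Unpierced body about its centre: I₀ = (1/2)MR² = (1/2)(3.63)(0.459)² = 0.38239 kg m².
The removed disk has mass m = M·(r/R)² = (3.63)(0.185/0.459)² = 0.58969 kg (same uniform areal density).
Its moment of inertia about the rotation axis (parallel-axis theorem): I_hole = (1/2)mr² + md² = (1/2)(0.58969)(0.185)² + (0.58969)(0.0148)² = 0.01022 kg m².
Treating the hole as negative mass, I = I₀ − I_hole = 0.38239 − 0.01022 = 0.37217 kg m².

0.372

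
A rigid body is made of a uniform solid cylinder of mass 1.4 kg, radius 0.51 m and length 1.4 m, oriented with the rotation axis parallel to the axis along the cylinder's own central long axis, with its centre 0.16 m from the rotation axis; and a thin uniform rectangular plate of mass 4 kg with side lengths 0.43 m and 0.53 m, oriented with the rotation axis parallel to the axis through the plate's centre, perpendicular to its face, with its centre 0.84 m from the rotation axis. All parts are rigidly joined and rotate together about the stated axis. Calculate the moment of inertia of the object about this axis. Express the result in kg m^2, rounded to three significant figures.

Solid cylinder: I_cm = (1/2)MR² = (1/2)(1.4)(0.51)² = 0.18207 kg m^2; centre at d = 0.16 m, so I = I_cm + Md² gives I = 0.18207 + (1.4)(0.16)² = 0.21791 kg m^2.
Rectangular plate: I_cm = (1/12)M(a²+b²) = (1/12)(4)[(0.43)² + (0.53)²] = 0.15527 kg m^2; centre at d = 0.84 m, so I = I_cm + Md² gives I = 0.15527 + (4)(0.84)² = 2.9777 kg m^2.
Total I = 0.21791 + 2.9777 = 3.1956 kg m^2.

3.20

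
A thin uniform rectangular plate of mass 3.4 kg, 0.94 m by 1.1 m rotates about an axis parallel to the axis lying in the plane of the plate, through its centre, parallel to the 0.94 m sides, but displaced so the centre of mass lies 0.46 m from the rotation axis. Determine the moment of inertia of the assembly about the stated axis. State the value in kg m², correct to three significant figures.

1.06

I_cm = (1/12)Mb² = (1/12)(3.4)(1.1)² = 0.34283 kg m²; centre at d = 0.46 m, so I = I_cm + Md² gives I = 0.34283 + (3.4)(0.46)² = 1.0623 kg m².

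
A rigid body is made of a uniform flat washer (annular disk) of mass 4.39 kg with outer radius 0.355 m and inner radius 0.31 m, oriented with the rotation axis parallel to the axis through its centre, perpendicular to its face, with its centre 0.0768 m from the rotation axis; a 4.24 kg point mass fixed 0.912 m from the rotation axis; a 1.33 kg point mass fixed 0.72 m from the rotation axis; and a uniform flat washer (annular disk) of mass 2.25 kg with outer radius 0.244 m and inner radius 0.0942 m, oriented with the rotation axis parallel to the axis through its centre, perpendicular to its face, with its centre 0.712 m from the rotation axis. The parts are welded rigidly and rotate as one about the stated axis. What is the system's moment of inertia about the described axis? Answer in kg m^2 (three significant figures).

5.95

Annular disk: I_cm = (1/2)M(R²+r²) = (1/2)(4.39)[(0.355)² + (0.31)²] = 0.48756 kg m^2; centre at d = 0.0768 m, so the parallel axis theorem gives I = 0.48756 + (4.39)(0.0768)² = 0.51346 kg m^2.
Point mass: I_cm = 0; centre at d = 0.912 m, so the parallel axis theorem gives I = 0 + (4.24)(0.912)² = 3.5266 kg m^2.
Point mass: I_cm = 0; centre at d = 0.72 m, so the parallel axis theorem gives I = 0 + (1.33)(0.72)² = 0.68947 kg m^2.
Annular disk: I_cm = (1/2)M(R²+r²) = (1/2)(2.25)[(0.244)² + (0.0942)²] = 0.076961 kg m^2; centre at d = 0.712 m, so the parallel axis theorem gives I = 0.076961 + (2.25)(0.712)² = 1.2176 kg m^2.
Total I = 0.51346 + 3.5266 + 0.68947 + 1.2176 = 5.9471 kg m^2.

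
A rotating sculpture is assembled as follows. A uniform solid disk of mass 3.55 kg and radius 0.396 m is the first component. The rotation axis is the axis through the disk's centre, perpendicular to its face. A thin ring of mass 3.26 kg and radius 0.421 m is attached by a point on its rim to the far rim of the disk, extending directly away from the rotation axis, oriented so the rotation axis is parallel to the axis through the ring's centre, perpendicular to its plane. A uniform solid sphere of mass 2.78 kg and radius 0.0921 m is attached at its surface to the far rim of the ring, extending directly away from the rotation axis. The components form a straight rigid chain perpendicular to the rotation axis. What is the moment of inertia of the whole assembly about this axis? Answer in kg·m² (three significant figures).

7.96

Solid disk: I_cm = (1/2)MR² = (1/2)(3.55)(0.396)² = 0.27835 kg·m²; axis through the centre, so I = 0.27835 kg·m².
Thin ring: I_cm = MR² = (3.26)(0.421)² = 0.57781 kg·m²; centre at d = 0.396 + 0.421 = 0.817 m, so the parallel axis theorem gives I = 0.57781 + (3.26)(0.817)² = 2.7538 kg·m².
Solid sphere: I_cm = (2/5)MR² = (2/5)(2.78)(0.0921)² = 0.0094324 kg·m²; centre at d = 0.396 + 0.421 + 0.421 + 0.0921 = 1.3301 m, so the parallel axis theorem gives I = 0.0094324 + (2.78)(1.3301)² = 4.9277 kg·m².
Total I = 0.27835 + 2.7538 + 4.9277 = 7.9599 kg·m².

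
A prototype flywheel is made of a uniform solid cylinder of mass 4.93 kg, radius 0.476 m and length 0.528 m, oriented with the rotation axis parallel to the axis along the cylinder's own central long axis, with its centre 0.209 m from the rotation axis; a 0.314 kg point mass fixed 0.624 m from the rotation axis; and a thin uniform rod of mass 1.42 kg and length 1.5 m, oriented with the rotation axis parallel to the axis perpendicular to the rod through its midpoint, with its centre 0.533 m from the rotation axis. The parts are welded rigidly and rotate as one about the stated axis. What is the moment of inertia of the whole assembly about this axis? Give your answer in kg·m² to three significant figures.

Solid cylinder: I_cm = (1/2)MR² = (1/2)(4.93)(0.476)² = 0.55851 kg·m²; centre at d = 0.209 m, so the parallel axis theorem gives I = 0.55851 + (4.93)(0.209)² = 0.77386 kg·m².
Point mass: I_cm = 0; centre at d = 0.624 m, so the parallel axis theorem gives I = 0 + (0.314)(0.624)² = 0.12226 kg·m².
Thin rod: I_cm = (1/12)ML² = (1/12)(1.42)(1.5)² = 0.26625 kg·m²; centre at d = 0.533 m, so the parallel axis theorem gives I = 0.26625 + (1.42)(0.533)² = 0.66966 kg·m².
Total I = 0.77386 + 0.12226 + 0.66966 = 1.5658 kg·m².

1.57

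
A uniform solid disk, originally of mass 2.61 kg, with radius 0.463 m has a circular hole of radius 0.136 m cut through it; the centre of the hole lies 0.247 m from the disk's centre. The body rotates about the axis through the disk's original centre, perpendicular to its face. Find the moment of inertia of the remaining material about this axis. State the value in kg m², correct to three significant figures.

0.264

Unpierced body about its centre: I₀ = (1/2)MR² = (1/2)(2.61)(0.463)² = 0.27975 kg m².
The removed disk has mass m = M·(r/R)² = (2.61)(0.136/0.463)² = 0.22519 kg (same uniform areal density).
Its moment of inertia about the rotation axis (parallel-axis theorem): I_hole = (1/2)mr² + md² = (1/2)(0.22519)(0.136)² + (0.22519)(0.247)² = 0.015821 kg m².
Treating the hole as negative mass, I = I₀ − I_hole = 0.27975 − 0.015821 = 0.26393 kg m².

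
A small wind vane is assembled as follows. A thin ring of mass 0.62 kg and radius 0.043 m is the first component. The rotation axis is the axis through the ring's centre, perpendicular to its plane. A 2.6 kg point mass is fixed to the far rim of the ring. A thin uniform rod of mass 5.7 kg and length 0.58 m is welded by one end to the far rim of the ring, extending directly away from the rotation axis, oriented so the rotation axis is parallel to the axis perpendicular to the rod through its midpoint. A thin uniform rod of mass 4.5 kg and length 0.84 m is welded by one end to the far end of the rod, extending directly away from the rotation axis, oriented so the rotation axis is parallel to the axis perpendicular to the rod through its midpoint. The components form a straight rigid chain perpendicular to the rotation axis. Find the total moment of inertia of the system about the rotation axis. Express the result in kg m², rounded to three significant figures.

Thin ring: I_cm = MR² = (0.62)(0.043)² = 0.0011464 kg m²; axis through the centre, so I = 0.0011464 kg m².
Point mass: I_cm = 0; centre at d = 0.043 m, so I = I_cm + Md² gives I = 0 + (2.6)(0.043)² = 0.0048074 kg m².
Thin rod: I_cm = (1/12)ML² = (1/12)(5.7)(0.58)² = 0.15979 kg m²; centre at d = 0.043 + 0.29 = 0.333 m, so I = I_cm + Md² gives I = 0.15979 + (5.7)(0.333)² = 0.79186 kg m².
Thin rod: I_cm = (1/12)ML² = (1/12)(4.5)(0.84)² = 0.2646 kg m²; centre at d = 0.043 + 0.29 + 0.29 + 0.42 = 1.043 m, so I = I_cm + Md² gives I = 0.2646 + (4.5)(1.043)² = 5.1599 kg m².
Total I = 0.0011464 + 0.0048074 + 0.79186 + 5.1599 = 5.9577 kg m².

5.96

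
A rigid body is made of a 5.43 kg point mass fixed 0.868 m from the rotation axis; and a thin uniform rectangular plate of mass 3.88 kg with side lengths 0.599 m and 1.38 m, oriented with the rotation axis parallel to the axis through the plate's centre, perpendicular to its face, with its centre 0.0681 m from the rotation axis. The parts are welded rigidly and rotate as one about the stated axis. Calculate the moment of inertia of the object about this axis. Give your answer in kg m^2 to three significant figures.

4.84

Point mass: I_cm = 0; centre at d = 0.868 m, so I = I_cm + Md² gives I = 0 + (5.43)(0.868)² = 4.0911 kg m^2.
Rectangular plate: I_cm = (1/12)M(a²+b²) = (1/12)(3.88)[(0.599)² + (1.38)²] = 0.73177 kg m^2; centre at d = 0.0681 m, so I = I_cm + Md² gives I = 0.73177 + (3.88)(0.0681)² = 0.74976 kg m^2.
Total I = 4.0911 + 0.74976 = 4.8409 kg m^2.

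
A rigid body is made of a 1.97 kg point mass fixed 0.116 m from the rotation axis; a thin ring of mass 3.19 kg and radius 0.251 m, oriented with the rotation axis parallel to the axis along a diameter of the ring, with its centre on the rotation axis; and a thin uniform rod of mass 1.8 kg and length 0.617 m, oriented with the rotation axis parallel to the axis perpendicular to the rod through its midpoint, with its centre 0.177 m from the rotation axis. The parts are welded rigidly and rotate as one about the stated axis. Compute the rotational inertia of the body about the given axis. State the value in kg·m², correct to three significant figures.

Point mass: I_cm = 0; centre at d = 0.116 m, so the parallel axis theorem gives I = 0 + (1.97)(0.116)² = 0.026508 kg·m².
Thin ring: I_cm = (1/2)MR² = (1/2)(3.19)(0.251)² = 0.10049 kg·m²; axis through the centre, so I = 0.10049 kg·m².
Thin rod: I_cm = (1/12)ML² = (1/12)(1.8)(0.617)² = 0.057103 kg·m²; centre at d = 0.177 m, so the parallel axis theorem gives I = 0.057103 + (1.8)(0.177)² = 0.1135 kg·m².
Total I = 0.026508 + 0.10049 + 0.1135 = 0.24049 kg·m².

0.240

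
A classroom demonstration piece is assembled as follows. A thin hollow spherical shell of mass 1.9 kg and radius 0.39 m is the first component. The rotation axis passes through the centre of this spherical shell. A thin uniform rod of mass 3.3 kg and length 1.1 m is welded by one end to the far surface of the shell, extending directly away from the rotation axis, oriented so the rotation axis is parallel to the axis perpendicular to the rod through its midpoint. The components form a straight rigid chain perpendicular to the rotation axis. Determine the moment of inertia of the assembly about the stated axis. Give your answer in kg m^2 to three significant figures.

Spherical shell: I_cm = (2/3)MR² = (2/3)(1.9)(0.39)² = 0.19266 kg m^2; axis through the centre, so I = 0.19266 kg m^2.
Thin rod: I_cm = (1/12)ML² = (1/12)(3.3)(1.1)² = 0.33275 kg m^2; centre at d = 0.39 + 0.55 = 0.94 m, so the parallel axis theorem gives I = 0.33275 + (3.3)(0.94)² = 3.2486 kg m^2.
Total I = 0.19266 + 3.2486 = 3.4413 kg m^2.

3.44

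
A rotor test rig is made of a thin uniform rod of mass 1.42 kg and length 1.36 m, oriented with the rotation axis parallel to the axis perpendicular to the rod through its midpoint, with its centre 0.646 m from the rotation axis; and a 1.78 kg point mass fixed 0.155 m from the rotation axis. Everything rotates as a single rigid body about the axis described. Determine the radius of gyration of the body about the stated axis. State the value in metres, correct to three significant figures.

0.517

Thin rod: I_cm = (1/12)ML² = (1/12)(1.42)(1.36)² = 0.21887 kg·m²; centre at d = 0.646 m, so I = I_cm + Md² gives I = 0.21887 + (1.42)(0.646)² = 0.81146 kg·m².
Point mass: I_cm = 0; centre at d = 0.155 m, so I = I_cm + Md² gives I = 0 + (1.78)(0.155)² = 0.042765 kg·m².
Total I = 0.85422 kg·m²; total mass M = 3.2 kg.
k = √(I/M) = √(0.85422/3.2) = 0.51667 m.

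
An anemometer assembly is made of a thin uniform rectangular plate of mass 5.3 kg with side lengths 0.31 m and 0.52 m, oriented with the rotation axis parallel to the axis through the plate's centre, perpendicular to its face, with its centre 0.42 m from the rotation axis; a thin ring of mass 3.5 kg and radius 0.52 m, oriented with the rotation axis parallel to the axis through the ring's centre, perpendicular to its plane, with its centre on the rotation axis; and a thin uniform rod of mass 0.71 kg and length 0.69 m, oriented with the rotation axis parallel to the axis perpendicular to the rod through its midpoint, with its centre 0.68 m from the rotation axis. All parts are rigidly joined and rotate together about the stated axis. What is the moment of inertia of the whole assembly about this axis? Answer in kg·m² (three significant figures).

2.40

Rectangular plate: I_cm = (1/12)M(a²+b²) = (1/12)(5.3)[(0.31)² + (0.52)²] = 0.16187 kg·m²; centre at d = 0.42 m, so the parallel axis theorem gives I = 0.16187 + (5.3)(0.42)² = 1.0968 kg·m².
Thin ring: I_cm = MR² = (3.5)(0.52)² = 0.9464 kg·m²; axis through the centre, so I = 0.9464 kg·m².
Thin rod: I_cm = (1/12)ML² = (1/12)(0.71)(0.69)² = 0.028169 kg·m²; centre at d = 0.68 m, so the parallel axis theorem gives I = 0.028169 + (0.71)(0.68)² = 0.35647 kg·m².
Total I = 1.0968 + 0.9464 + 0.35647 = 2.3997 kg·m².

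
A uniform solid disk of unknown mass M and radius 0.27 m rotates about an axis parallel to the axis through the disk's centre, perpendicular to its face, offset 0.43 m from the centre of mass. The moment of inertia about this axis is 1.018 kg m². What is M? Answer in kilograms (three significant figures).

4.60

I = I_cm + Md² = (1/2)MR² + Md² = M·[0.5·(0.27)² + (0.43)²] = M·0.22135.
So M = 1.018 / 0.22135 = 4.5991 kg.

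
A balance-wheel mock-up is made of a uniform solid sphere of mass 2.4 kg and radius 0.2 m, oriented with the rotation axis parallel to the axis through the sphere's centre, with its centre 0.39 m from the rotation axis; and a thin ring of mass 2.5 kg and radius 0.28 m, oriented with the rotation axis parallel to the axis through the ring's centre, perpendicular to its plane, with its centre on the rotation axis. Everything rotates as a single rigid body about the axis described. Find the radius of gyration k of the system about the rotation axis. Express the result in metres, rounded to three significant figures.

0.350

Solid sphere: I_cm = (2/5)MR² = (2/5)(2.4)(0.2)² = 0.0384 kg m²; centre at d = 0.39 m, so the parallel axis theorem gives I = 0.0384 + (2.4)(0.39)² = 0.40344 kg m².
Thin ring: I_cm = MR² = (2.5)(0.28)² = 0.196 kg m²; axis through the centre, so I = 0.196 kg m².
Total I = 0.59944 kg m²; total mass M = 4.9 kg.
k = √(I/M) = √(0.59944/4.9) = 0.34976 m.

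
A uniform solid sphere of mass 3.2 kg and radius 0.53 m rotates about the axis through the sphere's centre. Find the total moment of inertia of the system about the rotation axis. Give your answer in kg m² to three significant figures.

I_cm = (2/5)MR² = (2/5)(3.2)(0.53)² = 0.35955 kg m²; axis through the centre, so I = 0.35955 kg m².

0.360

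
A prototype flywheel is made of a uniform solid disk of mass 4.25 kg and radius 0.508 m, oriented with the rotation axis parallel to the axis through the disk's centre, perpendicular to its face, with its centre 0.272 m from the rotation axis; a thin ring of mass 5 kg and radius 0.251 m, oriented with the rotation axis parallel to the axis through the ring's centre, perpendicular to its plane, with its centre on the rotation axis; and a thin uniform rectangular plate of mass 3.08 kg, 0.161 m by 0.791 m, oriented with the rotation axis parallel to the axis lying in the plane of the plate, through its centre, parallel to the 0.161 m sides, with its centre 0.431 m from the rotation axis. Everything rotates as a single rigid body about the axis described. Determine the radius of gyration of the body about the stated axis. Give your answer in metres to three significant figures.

Solid disk: I_cm = (1/2)MR² = (1/2)(4.25)(0.508)² = 0.54839 kg·m²; centre at d = 0.272 m, so I = I_cm + Md² gives I = 0.54839 + (4.25)(0.272)² = 0.86282 kg·m².
Thin ring: I_cm = MR² = (5)(0.251)² = 0.315 kg·m²; axis through the centre, so I = 0.315 kg·m².
Rectangular plate: I_cm = (1/12)Mb² = (1/12)(3.08)(0.791)² = 0.16059 kg·m²; centre at d = 0.431 m, so I = I_cm + Md² gives I = 0.16059 + (3.08)(0.431)² = 0.73274 kg·m².
Total I = 1.9106 kg·m²; total mass M = 12.33 kg.
k = √(I/M) = √(1.9106/12.33) = 0.39364 m.

0.394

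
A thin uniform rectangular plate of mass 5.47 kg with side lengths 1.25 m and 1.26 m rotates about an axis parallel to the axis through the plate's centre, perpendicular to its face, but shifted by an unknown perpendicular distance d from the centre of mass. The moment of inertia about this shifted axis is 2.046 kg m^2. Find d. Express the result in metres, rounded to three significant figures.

About the centre-of-mass axis, I_cm = (1/12)M(a²+b²) = (1/12)(5.47)[(1.25)² + (1.26)²] = 1.4359 kg m^2.
Parallel axis theorem: I = I_cm + Md², so Md² = 2.046 − 1.4359 = 0.61008 kg m^2.
d = √(0.61008 / 5.47) = 0.33396 m.

0.334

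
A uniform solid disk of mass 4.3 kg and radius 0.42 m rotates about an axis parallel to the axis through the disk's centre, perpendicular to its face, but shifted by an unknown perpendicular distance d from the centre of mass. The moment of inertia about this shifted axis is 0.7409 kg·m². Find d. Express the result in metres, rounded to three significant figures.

0.290

About the centre-of-mass axis, I_cm = (1/2)MR² = (1/2)(4.3)(0.42)² = 0.37926 kg·m².
Parallel axis theorem: I = I_cm + Md², so Md² = 0.7409 − 0.37926 = 0.36164 kg·m².
d = √(0.36164 / 4.3) = 0.29 m.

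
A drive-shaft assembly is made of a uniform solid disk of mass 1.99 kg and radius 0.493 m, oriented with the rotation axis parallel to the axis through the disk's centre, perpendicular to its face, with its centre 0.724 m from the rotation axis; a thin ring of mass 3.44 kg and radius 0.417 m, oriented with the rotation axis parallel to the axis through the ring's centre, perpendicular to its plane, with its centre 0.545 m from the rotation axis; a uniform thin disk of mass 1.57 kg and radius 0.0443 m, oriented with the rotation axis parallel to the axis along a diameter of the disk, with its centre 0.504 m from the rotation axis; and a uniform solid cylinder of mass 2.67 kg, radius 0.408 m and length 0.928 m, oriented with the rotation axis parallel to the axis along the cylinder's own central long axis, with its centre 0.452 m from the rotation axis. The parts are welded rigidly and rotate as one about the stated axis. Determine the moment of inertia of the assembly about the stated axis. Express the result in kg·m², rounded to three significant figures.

Solid disk: I_cm = (1/2)MR² = (1/2)(1.99)(0.493)² = 0.24183 kg·m²; centre at d = 0.724 m, so the parallel axis theorem gives I = 0.24183 + (1.99)(0.724)² = 1.2849 kg·m².
Thin ring: I_cm = MR² = (3.44)(0.417)² = 0.59818 kg·m²; centre at d = 0.545 m, so the parallel axis theorem gives I = 0.59818 + (3.44)(0.545)² = 1.6199 kg·m².
Thin disk: I_cm = (1/4)MR² = (1/4)(1.57)(0.0443)² = 0.00077028 kg·m²; centre at d = 0.504 m, so the parallel axis theorem gives I = 0.00077028 + (1.57)(0.504)² = 0.39958 kg·m².
Solid cylinder: I_cm = (1/2)MR² = (1/2)(2.67)(0.408)² = 0.22223 kg·m²; centre at d = 0.452 m, so the parallel axis theorem gives I = 0.22223 + (2.67)(0.452)² = 0.76772 kg·m².
Total I = 1.2849 + 1.6199 + 0.39958 + 0.76772 = 4.0722 kg·m².

4.07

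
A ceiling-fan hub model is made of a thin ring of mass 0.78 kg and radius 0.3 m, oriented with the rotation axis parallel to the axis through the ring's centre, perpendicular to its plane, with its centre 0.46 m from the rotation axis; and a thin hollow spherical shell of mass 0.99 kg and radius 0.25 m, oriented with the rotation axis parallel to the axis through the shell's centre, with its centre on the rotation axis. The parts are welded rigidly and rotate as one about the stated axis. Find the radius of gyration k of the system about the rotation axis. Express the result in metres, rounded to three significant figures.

Thin ring: I_cm = MR² = (0.78)(0.3)² = 0.0702 kg·m²; centre at d = 0.46 m, so the parallel axis theorem gives I = 0.0702 + (0.78)(0.46)² = 0.23525 kg·m².
Spherical shell: I_cm = (2/3)MR² = (2/3)(0.99)(0.25)² = 0.04125 kg·m²; axis through the centre, so I = 0.04125 kg·m².
Total I = 0.2765 kg·m²; total mass M = 1.77 kg.
k = √(I/M) = √(0.2765/1.77) = 0.39524 m.

0.395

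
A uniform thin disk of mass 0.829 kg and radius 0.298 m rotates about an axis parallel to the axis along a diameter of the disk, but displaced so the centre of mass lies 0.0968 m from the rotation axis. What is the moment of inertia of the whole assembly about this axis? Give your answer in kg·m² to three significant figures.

0.0262

I_cm = (1/4)MR² = (1/4)(0.829)(0.298)² = 0.018405 kg·m²; centre at d = 0.0968 m, so the parallel axis theorem gives I = 0.018405 + (0.829)(0.0968)² = 0.026173 kg·m².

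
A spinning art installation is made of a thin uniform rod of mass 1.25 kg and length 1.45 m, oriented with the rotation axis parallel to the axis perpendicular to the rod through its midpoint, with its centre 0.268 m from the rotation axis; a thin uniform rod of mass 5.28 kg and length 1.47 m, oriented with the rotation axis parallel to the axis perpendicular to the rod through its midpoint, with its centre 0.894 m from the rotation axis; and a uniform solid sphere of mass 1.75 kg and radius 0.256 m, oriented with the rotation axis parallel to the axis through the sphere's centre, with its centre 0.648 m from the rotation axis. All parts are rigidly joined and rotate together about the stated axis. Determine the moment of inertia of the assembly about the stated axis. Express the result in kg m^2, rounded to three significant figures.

6.26

Thin rod: I_cm = (1/12)ML² = (1/12)(1.25)(1.45)² = 0.21901 kg m^2; centre at d = 0.268 m, so the parallel axis theorem gives I = 0.21901 + (1.25)(0.268)² = 0.30879 kg m^2.
Thin rod: I_cm = (1/12)ML² = (1/12)(5.28)(1.47)² = 0.9508 kg m^2; centre at d = 0.894 m, so the parallel axis theorem gives I = 0.9508 + (5.28)(0.894)² = 5.1708 kg m^2.
Solid sphere: I_cm = (2/5)MR² = (2/5)(1.75)(0.256)² = 0.045875 kg m^2; centre at d = 0.648 m, so the parallel axis theorem gives I = 0.045875 + (1.75)(0.648)² = 0.78071 kg m^2.
Total I = 0.30879 + 5.1708 + 0.78071 = 6.2603 kg m^2.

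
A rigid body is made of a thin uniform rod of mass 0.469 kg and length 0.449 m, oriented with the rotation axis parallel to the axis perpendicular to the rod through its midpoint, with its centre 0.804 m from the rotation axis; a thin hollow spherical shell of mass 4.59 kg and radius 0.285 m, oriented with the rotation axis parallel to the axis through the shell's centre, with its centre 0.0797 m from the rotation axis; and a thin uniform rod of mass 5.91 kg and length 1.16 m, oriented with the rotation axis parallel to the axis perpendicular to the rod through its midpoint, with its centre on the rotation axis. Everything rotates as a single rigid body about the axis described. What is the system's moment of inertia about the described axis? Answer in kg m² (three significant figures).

1.25

Thin rod: I_cm = (1/12)ML² = (1/12)(0.469)(0.449)² = 0.0078792 kg m²; centre at d = 0.804 m, so I = I_cm + Md² gives I = 0.0078792 + (0.469)(0.804)² = 0.31105 kg m².
Spherical shell: I_cm = (2/3)MR² = (2/3)(4.59)(0.285)² = 0.24855 kg m²; centre at d = 0.0797 m, so I = I_cm + Md² gives I = 0.24855 + (4.59)(0.0797)² = 0.2777 kg m².
Thin rod: I_cm = (1/12)ML² = (1/12)(5.91)(1.16)² = 0.66271 kg m²; axis through the centre, so I = 0.66271 kg m².
Total I = 0.31105 + 0.2777 + 0.66271 = 1.2515 kg m².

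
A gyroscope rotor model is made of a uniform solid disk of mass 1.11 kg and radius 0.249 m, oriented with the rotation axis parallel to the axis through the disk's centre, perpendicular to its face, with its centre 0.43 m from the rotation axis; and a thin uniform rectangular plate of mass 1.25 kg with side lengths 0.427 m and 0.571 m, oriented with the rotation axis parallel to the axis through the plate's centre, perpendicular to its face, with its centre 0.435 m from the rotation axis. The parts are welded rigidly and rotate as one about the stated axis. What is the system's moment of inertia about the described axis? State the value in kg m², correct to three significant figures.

0.529

Solid disk: I_cm = (1/2)MR² = (1/2)(1.11)(0.249)² = 0.034411 kg m²; centre at d = 0.43 m, so the parallel axis theorem gives I = 0.034411 + (1.11)(0.43)² = 0.23965 kg m².
Rectangular plate: I_cm = (1/12)M(a²+b²) = (1/12)(1.25)[(0.427)² + (0.571)²] = 0.052955 kg m²; centre at d = 0.435 m, so the parallel axis theorem gives I = 0.052955 + (1.25)(0.435)² = 0.28949 kg m².
Total I = 0.23965 + 0.28949 = 0.52914 kg m².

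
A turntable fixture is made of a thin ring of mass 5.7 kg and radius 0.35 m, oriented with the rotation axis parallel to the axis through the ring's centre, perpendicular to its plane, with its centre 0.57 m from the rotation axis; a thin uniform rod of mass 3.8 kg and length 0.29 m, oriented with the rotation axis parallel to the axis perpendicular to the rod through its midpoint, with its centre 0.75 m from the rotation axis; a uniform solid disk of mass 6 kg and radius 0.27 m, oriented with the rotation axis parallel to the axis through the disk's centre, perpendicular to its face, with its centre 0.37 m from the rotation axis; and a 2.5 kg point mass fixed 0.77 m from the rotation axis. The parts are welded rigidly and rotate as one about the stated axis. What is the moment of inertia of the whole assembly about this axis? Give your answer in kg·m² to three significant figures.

Thin ring: I_cm = MR² = (5.7)(0.35)² = 0.69825 kg·m²; centre at d = 0.57 m, so the parallel axis theorem gives I = 0.69825 + (5.7)(0.57)² = 2.5502 kg·m².
Thin rod: I_cm = (1/12)ML² = (1/12)(3.8)(0.29)² = 0.026632 kg·m²; centre at d = 0.75 m, so the parallel axis theorem gives I = 0.026632 + (3.8)(0.75)² = 2.1641 kg·m².
Solid disk: I_cm = (1/2)MR² = (1/2)(6)(0.27)² = 0.2187 kg·m²; centre at d = 0.37 m, so the parallel axis theorem gives I = 0.2187 + (6)(0.37)² = 1.0401 kg·m².
Point mass: I_cm = 0; centre at d = 0.77 m, so the parallel axis theorem gives I = 0 + (2.5)(0.77)² = 1.4823 kg·m².
Total I = 2.5502 + 2.1641 + 1.0401 + 1.4823 = 7.2367 kg·m².

7.24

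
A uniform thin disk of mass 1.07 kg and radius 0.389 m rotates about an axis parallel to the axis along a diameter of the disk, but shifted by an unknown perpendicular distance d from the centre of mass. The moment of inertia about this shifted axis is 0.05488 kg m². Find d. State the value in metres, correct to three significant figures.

0.116

About the centre-of-mass axis, I_cm = (1/4)MR² = (1/4)(1.07)(0.389)² = 0.040478 kg m².
Parallel axis theorem: I = I_cm + Md², so Md² = 0.05488 − 0.040478 = 0.014402 kg m².
d = √(0.014402 / 1.07) = 0.11601 m.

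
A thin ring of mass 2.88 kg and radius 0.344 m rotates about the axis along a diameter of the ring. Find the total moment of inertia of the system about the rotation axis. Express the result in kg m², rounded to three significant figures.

0.170

I_cm = (1/2)MR² = (1/2)(2.88)(0.344)² = 0.1704 kg m²; axis through the centre, so I = 0.1704 kg m².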